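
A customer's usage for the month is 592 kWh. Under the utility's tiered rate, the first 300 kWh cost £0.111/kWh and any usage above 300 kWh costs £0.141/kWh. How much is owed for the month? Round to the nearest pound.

First 300 kWh × £0.111 = £33.30
Remaining 292 kWh × £0.141 = £41.17
Total = £74.47 ≈ £74

£74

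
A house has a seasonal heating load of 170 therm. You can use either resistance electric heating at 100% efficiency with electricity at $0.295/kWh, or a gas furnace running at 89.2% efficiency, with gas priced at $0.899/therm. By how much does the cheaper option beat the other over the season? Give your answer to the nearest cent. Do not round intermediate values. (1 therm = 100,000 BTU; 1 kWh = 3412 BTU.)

$1298.48

Heat load = 170 therm × 100,000 = 17,000,000 BTU
Gas: input = 17,000,000 / 0.892 = 19,058,296 BTU = 190.6 therm → 190.6 × $0.899 = $171.33
Electric: 17,000,000 BTU / 3412 = 4,982 kWh → × $0.295 = $1,469.81
Difference = |$171.33 − $1,469.81| = $1,298.48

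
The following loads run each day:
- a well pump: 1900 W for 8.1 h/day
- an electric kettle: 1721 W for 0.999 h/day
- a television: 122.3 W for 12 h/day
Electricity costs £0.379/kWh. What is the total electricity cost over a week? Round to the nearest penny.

well pump: 1900 W × 8.1 h × 7 d = 107,730 Wh = 107.7 kWh
electric kettle: 1721 W × 0.999 h × 7 d = 12,035 Wh = 12.03 kWh
television: 122.3 W × 12 h × 7 d = 10,273 Wh = 10.27 kWh
Total energy = 107.7 + 12.03 + 10.27 = 130 kWh
Cost = 130 kWh × £0.379 = £49.28

£49.28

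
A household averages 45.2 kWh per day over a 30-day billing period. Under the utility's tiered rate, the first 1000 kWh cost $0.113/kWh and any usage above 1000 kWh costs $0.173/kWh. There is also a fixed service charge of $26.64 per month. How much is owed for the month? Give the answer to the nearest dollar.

Usage = 45.2 kWh/day × 30 days = 1356 kWh
First 1000 kWh × $0.113 = $113.00
Remaining 356 kWh × $0.173 = $61.59
Energy charge = $174.59; + service $26.64 = $201.23 ≈ $201

$201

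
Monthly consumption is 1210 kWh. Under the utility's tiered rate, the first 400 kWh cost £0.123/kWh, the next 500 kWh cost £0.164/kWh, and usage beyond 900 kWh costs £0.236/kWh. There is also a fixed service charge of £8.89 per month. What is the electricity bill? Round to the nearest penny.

£213.25

First 400 kWh × £0.123 = £49.20
Next 500 kWh × £0.164 = £82.00
Remaining 310 kWh × £0.236 = £73.16
Energy charge = £204.36; + service £8.89 = £213.25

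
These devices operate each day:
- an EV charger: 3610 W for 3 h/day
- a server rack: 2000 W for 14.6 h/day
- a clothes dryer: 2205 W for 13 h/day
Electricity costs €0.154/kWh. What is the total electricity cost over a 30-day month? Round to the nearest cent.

€317.37

EV charger: 3610 W × 3 h × 30 d = 324,900 Wh = 324.9 kWh
server rack: 2000 W × 14.6 h × 30 d = 876,000 Wh = 876 kWh
clothes dryer: 2205 W × 13 h × 30 d = 859,950 Wh = 860 kWh
Total energy = 324.9 + 876 + 860 = 2,061 kWh
Cost = 2,061 kWh × €0.154 = €317.37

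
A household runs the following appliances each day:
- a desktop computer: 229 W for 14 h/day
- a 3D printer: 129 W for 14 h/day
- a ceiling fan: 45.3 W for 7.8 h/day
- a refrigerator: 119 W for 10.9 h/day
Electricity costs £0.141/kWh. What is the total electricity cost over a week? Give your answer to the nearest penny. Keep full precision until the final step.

£6.58

desktop computer: 229 W × 14 h × 7 d = 22,442 Wh = 22.44 kWh
3D printer: 129 W × 14 h × 7 d = 12,642 Wh = 12.64 kWh
ceiling fan: 45.3 W × 7.8 h × 7 d = 2,473 Wh = 2.473 kWh
refrigerator: 119 W × 10.9 h × 7 d = 9,080 Wh = 9.08 kWh
Total energy = 22.44 + 12.64 + 2.473 + 9.08 = 46.64 kWh
Cost = 46.64 kWh × £0.141 = £6.58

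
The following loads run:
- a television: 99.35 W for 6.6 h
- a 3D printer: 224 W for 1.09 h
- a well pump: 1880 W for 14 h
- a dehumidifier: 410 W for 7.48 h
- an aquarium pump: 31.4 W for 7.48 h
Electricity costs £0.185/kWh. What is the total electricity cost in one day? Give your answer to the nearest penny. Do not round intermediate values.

£5.65

television: 99.35 W × 6.6 h = 656 Wh = 0.6557 kWh
3D printer: 224 W × 1.09 h = 244 Wh = 0.2442 kWh
well pump: 1880 W × 14 h = 26,320 Wh = 26.32 kWh
dehumidifier: 410 W × 7.48 h = 3,067 Wh = 3.067 kWh
aquarium pump: 31.4 W × 7.48 h = 235 Wh = 0.2349 kWh
Total energy = 0.6557 + 0.2442 + 26.32 + 3.067 + 0.2349 = 30.52 kWh
Cost = 30.52 kWh × £0.185 = £5.65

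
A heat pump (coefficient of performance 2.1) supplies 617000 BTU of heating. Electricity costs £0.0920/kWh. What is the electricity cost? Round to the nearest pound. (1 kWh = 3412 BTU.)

£8

Heat delivered = 617,000 BTU / 3412 = 180.8 kWh
Electrical input = 180.8 kWh / 2.1 = 86.11 kWh
Cost = 86.11 × £0.0920/kWh = £7.92 ≈ £8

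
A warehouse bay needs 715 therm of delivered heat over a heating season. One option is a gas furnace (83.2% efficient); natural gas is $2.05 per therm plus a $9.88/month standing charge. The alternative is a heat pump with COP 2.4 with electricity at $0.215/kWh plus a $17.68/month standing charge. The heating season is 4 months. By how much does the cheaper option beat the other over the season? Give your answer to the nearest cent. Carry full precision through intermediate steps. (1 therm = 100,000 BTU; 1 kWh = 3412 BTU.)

Heat load = 715 therm × 100,000 = 71,500,000 BTU
Gas: input = 71,500,000 / 0.832 = 85,937,500 BTU = 859.4 therm → 859.4 × $2.05 = $1,761.72; + 4 × $9.88 standing = $1,801.24
Heat pump: 71,500,000 BTU / 3412 = 20,960 kWh heat; / 2.4 = 8,731 kWh in → × $0.215 = $1,877.26; + 4 × $17.68 standing = $1,947.98
Difference = |$1,801.24 − $1,947.98| = $146.74

$146.74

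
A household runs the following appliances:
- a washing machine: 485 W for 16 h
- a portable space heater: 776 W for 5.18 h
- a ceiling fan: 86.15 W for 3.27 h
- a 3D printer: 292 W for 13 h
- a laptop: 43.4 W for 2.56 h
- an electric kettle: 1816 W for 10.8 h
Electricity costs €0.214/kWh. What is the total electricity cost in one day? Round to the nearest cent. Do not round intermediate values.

washing machine: 485 W × 16 h = 7,760 Wh = 7.76 kWh
portable space heater: 776 W × 5.18 h = 4,020 Wh = 4.02 kWh
ceiling fan: 86.15 W × 3.27 h = 282 Wh = 0.2817 kWh
3D printer: 292 W × 13 h = 3,796 Wh = 3.796 kWh
laptop: 43.4 W × 2.56 h = 111 Wh = 0.1111 kWh
electric kettle: 1816 W × 10.8 h = 19,613 Wh = 19.61 kWh
Total energy = 7.76 + 4.02 + 0.2817 + 3.796 + 0.1111 + 19.61 = 35.58 kWh
Cost = 35.58 kWh × €0.214 = €7.61

€7.61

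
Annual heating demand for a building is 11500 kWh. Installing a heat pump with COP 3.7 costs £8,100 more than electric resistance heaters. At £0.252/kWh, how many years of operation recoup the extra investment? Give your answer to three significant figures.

3.83 years

Resistance: 11500 kWh × £0.252 = £2,898.00/yr
Heat pump: 11500 / 3.7 = 3108 kWh in → × £0.252 = £783.24/yr
Annual savings = £2,114.76
Payback = £8,100 / £2,114.76 = 3.83 years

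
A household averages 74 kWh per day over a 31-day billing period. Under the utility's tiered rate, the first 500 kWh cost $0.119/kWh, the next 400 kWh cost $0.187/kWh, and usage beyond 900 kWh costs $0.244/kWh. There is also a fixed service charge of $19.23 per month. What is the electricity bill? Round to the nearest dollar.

$494

Usage = 74 kWh/day × 31 days = 2294 kWh
First 500 kWh × $0.119 = $59.50
Next 400 kWh × $0.187 = $74.80
Remaining 1394 kWh × $0.244 = $340.14
Energy charge = $474.44; + service $19.23 = $493.67 ≈ $494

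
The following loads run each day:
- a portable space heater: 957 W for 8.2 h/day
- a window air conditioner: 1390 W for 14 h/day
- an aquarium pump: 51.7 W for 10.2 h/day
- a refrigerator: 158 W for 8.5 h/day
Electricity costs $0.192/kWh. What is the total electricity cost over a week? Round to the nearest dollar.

$39

portable space heater: 957 W × 8.2 h × 7 d = 54,932 Wh = 54.93 kWh
window air conditioner: 1390 W × 14 h × 7 d = 136,220 Wh = 136.2 kWh
aquarium pump: 51.7 W × 10.2 h × 7 d = 3,691 Wh = 3.691 kWh
refrigerator: 158 W × 8.5 h × 7 d = 9,401 Wh = 9.401 kWh
Total energy = 54.93 + 136.2 + 3.691 + 9.401 = 204.2 kWh
Cost = 204.2 kWh × $0.192 = $39.21 ≈ $39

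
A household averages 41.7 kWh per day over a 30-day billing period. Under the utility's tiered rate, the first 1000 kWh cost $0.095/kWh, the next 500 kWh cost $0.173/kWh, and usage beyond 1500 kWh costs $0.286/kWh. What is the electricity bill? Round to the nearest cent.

Usage = 41.7 kWh/day × 30 days = 1251 kWh
First 1000 kWh × $0.095 = $95.00
Next 251 kWh × $0.173 = $43.42
Remaining tier: 0 kWh (not reached)
Total = $138.42

$138.42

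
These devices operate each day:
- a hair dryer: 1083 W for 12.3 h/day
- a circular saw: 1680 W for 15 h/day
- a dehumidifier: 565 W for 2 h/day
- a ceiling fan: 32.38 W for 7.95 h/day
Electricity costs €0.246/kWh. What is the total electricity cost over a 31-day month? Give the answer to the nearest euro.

hair dryer: 1083 W × 12.3 h × 31 d = 412,948 Wh = 412.9 kWh
circular saw: 1680 W × 15 h × 31 d = 781,200 Wh = 781.2 kWh
dehumidifier: 565 W × 2 h × 31 d = 35,030 Wh = 35.03 kWh
ceiling fan: 32.38 W × 7.95 h × 31 d = 7,980 Wh = 7.98 kWh
Total energy = 412.9 + 781.2 + 35.03 + 7.98 = 1,237 kWh
Cost = 1,237 kWh × €0.246 = €304.34 ≈ €304

€304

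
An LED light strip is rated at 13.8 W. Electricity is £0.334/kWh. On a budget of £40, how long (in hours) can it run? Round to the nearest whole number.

Energy budget = £40 / £0.334 per kWh = 119.8 kWh = 119,760 Wh
Runtime = 119,760 Wh / 13.8 W = 8,678 h

8678 h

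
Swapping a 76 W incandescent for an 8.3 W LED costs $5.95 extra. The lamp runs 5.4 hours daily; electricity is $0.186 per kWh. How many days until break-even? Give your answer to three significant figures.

Power saved = 76 − 8.3 = 67.7 W
Daily energy saved = 67.7 W × 5.4 h = 365.6 Wh = 0.36558 kWh
Daily savings = 0.36558 × $0.186 = $0.0680
Payback = $5.95 / $0.0680 per day = 87.5 days

87.5 days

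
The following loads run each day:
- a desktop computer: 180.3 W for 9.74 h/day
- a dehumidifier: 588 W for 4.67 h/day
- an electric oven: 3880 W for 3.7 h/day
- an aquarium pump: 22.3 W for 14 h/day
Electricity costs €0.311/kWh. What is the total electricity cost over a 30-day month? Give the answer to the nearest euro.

€179

desktop computer: 180.3 W × 9.74 h × 30 d = 52,684 Wh = 52.68 kWh
dehumidifier: 588 W × 4.67 h × 30 d = 82,379 Wh = 82.38 kWh
electric oven: 3880 W × 3.7 h × 30 d = 430,680 Wh = 430.7 kWh
aquarium pump: 22.3 W × 14 h × 30 d = 9,366 Wh = 9.366 kWh
Total energy = 52.68 + 82.38 + 430.7 + 9.366 = 575.1 kWh
Cost = 575.1 kWh × €0.311 = €178.86 ≈ €179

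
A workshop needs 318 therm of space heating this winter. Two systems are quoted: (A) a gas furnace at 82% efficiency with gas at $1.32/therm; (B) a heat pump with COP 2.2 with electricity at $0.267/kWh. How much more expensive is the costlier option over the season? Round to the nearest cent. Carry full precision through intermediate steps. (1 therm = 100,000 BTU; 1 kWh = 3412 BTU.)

$619.21

Heat load = 318 therm × 100,000 = 31,800,000 BTU
Gas: input = 31,800,000 / 0.82 = 38,780,488 BTU = 387.8 therm → 387.8 × $1.32 = $511.90
Heat pump: 31,800,000 BTU / 3412 = 9,320 kWh heat; / 2.2 = 4,236 kWh in → × $0.267 = $1,131.11
Difference = |$511.90 − $1,131.11| = $619.21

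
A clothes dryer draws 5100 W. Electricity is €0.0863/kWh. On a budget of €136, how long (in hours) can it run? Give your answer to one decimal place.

Energy budget = €136 / €0.0863 per kWh = 1,576 kWh = 1,575,898 Wh
Runtime = 1,575,898 Wh / 5100 W = 309 h

309.0 h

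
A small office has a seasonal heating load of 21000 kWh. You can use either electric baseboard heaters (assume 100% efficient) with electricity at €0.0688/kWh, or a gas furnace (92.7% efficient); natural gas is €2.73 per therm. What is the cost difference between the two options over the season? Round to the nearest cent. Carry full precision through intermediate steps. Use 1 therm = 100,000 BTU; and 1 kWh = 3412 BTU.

€665.34

Heat load = 21000 kWh × 3412 = 71,652,000 BTU
Gas: input = 71,652,000 / 0.927 = 77,294,498 BTU = 772.9 therm → 772.9 × €2.73 = €2,110.14
Electric: 71,652,000 BTU / 3412 = 21,000 kWh → × €0.0688 = €1,444.80
Difference = |€2,110.14 − €1,444.80| = €665.34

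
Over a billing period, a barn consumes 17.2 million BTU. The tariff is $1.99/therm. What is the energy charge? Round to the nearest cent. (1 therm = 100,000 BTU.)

$342.28

17.2 million BTU × (10 therm/million BTU) = 172 therm
Cost = 172 therm × $1.99/therm = $342.28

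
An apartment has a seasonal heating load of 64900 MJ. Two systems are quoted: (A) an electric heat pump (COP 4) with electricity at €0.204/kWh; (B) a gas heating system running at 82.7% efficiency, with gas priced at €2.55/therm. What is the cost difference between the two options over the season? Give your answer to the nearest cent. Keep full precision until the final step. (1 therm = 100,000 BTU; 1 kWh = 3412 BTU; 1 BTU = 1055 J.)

€977.32

Heat load = 64900 MJ = 64,900,000,000 J / 1055 = 61,516,588 BTU
Gas: input = 61,516,588 / 0.827 = 74,385,233 BTU = 743.9 therm → 743.9 × €2.55 = €1,896.82
Heat pump: 61,516,588 BTU / 3412 = 18,030 kWh heat; / 4 = 4,507 kWh in → × €0.204 = €919.50
Difference = |€1,896.82 − €919.50| = €977.32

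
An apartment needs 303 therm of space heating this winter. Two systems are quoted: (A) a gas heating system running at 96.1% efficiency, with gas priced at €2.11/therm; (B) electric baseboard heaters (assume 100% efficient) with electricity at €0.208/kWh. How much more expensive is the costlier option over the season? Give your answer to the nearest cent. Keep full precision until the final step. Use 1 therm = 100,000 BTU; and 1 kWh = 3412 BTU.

€1181.85

Heat load = 303 therm × 100,000 = 30,300,000 BTU
Gas: input = 30,300,000 / 0.961 = 31,529,657 BTU = 315.3 therm → 315.3 × €2.11 = €665.28
Electric: 30,300,000 BTU / 3412 = 8,880 kWh → × €0.208 = €1,847.13
Difference = |€665.28 − €1,847.13| = €1,181.85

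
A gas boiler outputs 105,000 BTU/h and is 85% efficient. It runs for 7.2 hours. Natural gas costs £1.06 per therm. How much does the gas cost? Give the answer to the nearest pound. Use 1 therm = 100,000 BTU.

£9

Heat delivered = 105,000 BTU/h × 7.2 h = 756,000 BTU
Gas input = 756,000 / 0.850 = 889,412 BTU
= 889,412 / 100,000 = 8.894 therm
Cost = 8.894 × £1.06/therm = £9.43 ≈ £9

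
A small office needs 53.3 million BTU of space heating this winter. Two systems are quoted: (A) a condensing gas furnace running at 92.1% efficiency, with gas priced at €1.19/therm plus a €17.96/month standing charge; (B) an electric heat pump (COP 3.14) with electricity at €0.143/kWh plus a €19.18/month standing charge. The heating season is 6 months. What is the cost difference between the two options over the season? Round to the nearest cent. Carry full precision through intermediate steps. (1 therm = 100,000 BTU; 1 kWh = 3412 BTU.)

Heat load = 53.3 × 10⁶ BTU = 53,300,000 BTU
Gas: input = 53,300,000 / 0.921 = 57,871,878 BTU = 578.7 therm → 578.7 × €1.19 = €688.68; + 6 × €17.96 standing = €796.44
Heat pump: 53,300,000 BTU / 3412 = 15,620 kWh heat; / 3.14 = 4,975 kWh in → × €0.143 = €711.42; + 6 × €19.18 standing = €826.50
Difference = |€796.44 − €826.50| = €30.06

€30.06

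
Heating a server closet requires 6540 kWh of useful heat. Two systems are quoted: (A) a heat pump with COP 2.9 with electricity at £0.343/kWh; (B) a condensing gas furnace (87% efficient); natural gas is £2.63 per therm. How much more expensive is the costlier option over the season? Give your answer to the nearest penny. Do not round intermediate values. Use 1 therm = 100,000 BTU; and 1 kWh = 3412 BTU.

£98.96

Heat load = 6540 kWh × 3412 = 22,314,480 BTU
Gas: input = 22,314,480 / 0.87 = 25,648,828 BTU = 256.5 therm → 256.5 × £2.63 = £674.56
Heat pump: 22,314,480 BTU / 3412 = 6,540 kWh heat; / 2.9 = 2,255 kWh in → × £0.343 = £773.52
Difference = |£674.56 − £773.52| = £98.96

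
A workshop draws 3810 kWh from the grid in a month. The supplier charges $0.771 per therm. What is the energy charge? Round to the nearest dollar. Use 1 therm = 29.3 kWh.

$100

3810 kWh × (0.03413 therm/kWh) = 130 therm
Cost = 130 therm × $0.771/therm = $100.26 ≈ $100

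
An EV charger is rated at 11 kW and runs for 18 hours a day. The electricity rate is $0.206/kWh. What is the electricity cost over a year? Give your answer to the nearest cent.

Energy = 11000 W × 18 h/day × 365 days = 72,270,000 Wh = 72,270 kWh
Cost = 72,270 kWh × $0.206/kWh = $14,887.62

$14887.62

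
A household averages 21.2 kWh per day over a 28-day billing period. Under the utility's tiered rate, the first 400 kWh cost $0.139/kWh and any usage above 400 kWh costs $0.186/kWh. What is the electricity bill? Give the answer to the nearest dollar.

$92

Usage = 21.2 kWh/day × 28 days = 593.6 kWh
First 400 kWh × $0.139 = $55.60
Remaining 193.6 kWh × $0.186 = $36.01
Total = $91.61 ≈ $92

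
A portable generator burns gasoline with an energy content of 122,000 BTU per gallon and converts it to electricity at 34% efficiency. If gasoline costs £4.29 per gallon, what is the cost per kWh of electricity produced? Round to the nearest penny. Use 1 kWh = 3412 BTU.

Electrical output per gallon = 122,000 BTU × 0.34 / 3412 BTU/kWh = 12.16 kWh
Cost per kWh = £4.29 / 12.16 kWh = £0.353

£0.35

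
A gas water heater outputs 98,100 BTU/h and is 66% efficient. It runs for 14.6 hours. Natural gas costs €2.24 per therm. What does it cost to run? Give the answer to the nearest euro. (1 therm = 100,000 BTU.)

€49

Heat delivered = 98,100 BTU/h × 14.6 h = 1,432,260 BTU
Gas input = 1,432,260 / 0.660 = 2,170,091 BTU
= 2,170,091 / 100,000 = 21.7 therm
Cost = 21.7 × €2.24/therm = €48.61 ≈ €49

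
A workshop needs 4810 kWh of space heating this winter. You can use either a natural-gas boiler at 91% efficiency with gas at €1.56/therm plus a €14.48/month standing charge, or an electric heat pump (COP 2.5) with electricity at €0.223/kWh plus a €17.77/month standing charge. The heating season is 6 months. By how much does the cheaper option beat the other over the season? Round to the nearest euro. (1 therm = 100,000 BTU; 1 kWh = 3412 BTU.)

€167

Heat load = 4810 kWh × 3412 = 16,411,720 BTU
Gas: input = 16,411,720 / 0.91 = 18,034,857 BTU = 180.3 therm → 180.3 × €1.56 = €281.34; + 6 × €14.48 standing = €368.22
Heat pump: 16,411,720 BTU / 3412 = 4,810 kWh heat; / 2.5 = 1,924 kWh in → × €0.223 = €429.05; + 6 × €17.77 standing = €535.67
Difference = |€368.22 − €535.67| = €167.45 ≈ €167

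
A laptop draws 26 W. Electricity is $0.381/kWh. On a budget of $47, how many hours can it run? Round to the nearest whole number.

Energy budget = $47 / $0.381 per kWh = 123.4 kWh = 123,360 Wh
Runtime = 123,360 Wh / 26 W = 4,745 h

4745 h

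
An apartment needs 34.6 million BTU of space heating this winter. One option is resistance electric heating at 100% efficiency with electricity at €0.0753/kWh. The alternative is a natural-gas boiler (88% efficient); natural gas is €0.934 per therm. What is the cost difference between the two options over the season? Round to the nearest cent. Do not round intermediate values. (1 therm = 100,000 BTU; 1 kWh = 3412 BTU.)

€396.36

Heat load = 34.6 × 10⁶ BTU = 34,600,000 BTU
Gas: input = 34,600,000 / 0.88 = 39,318,182 BTU = 393.2 therm → 393.2 × €0.934 = €367.23
Electric: 34,600,000 BTU / 3412 = 10,140 kWh → × €0.0753 = €763.59
Difference = |€367.23 − €763.59| = €396.36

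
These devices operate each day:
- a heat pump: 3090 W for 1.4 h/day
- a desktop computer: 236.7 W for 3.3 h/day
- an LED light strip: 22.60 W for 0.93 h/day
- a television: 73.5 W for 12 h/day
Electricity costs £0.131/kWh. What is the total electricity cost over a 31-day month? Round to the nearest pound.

£24

heat pump: 3090 W × 1.4 h × 31 d = 134,106 Wh = 134.1 kWh
desktop computer: 236.7 W × 3.3 h × 31 d = 24,214 Wh = 24.21 kWh
LED light strip: 22.60 W × 0.93 h × 31 d = 652 Wh = 0.6516 kWh
television: 73.5 W × 12 h × 31 d = 27,342 Wh = 27.34 kWh
Total energy = 134.1 + 24.21 + 0.6516 + 27.34 = 186.3 kWh
Cost = 186.3 kWh × £0.131 = £24.41 ≈ £24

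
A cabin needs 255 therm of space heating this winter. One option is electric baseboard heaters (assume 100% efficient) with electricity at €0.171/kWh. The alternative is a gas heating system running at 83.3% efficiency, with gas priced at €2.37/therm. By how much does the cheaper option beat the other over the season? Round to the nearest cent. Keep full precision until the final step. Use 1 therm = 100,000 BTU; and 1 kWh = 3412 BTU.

€552.48

Heat load = 255 therm × 100,000 = 25,500,000 BTU
Gas: input = 25,500,000 / 0.833 = 30,612,245 BTU = 306.1 therm → 306.1 × €2.37 = €725.51
Electric: 25,500,000 BTU / 3412 = 7,474 kWh → × €0.171 = €1,277.99
Difference = |€725.51 − €1,277.99| = €552.48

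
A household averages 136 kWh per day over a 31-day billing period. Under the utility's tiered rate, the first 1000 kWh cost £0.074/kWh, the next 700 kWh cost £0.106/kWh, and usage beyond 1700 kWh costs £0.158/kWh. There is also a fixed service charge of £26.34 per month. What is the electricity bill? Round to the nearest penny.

£572.07

Usage = 136 kWh/day × 31 days = 4216 kWh
First 1000 kWh × £0.074 = £74.00
Next 700 kWh × £0.106 = £74.20
Remaining 2516 kWh × £0.158 = £397.53
Energy charge = £545.73; + service £26.34 = £572.07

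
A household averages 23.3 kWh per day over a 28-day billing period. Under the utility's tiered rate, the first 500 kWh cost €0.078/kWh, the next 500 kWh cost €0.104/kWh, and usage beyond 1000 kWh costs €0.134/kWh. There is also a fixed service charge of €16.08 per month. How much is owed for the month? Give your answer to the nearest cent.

Usage = 23.3 kWh/day × 28 days = 652.4 kWh
First 500 kWh × €0.078 = €39.00
Next 152.4 kWh × €0.104 = €15.85
Remaining tier: 0 kWh (not reached)
Energy charge = €54.85; + service €16.08 = €70.93

€70.93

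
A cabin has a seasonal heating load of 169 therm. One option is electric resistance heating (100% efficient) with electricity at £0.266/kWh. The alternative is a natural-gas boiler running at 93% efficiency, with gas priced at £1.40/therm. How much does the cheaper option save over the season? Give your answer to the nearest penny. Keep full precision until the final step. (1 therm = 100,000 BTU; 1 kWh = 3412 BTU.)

Heat load = 169 therm × 100,000 = 16,900,000 BTU
Gas: input = 16,900,000 / 0.93 = 18,172,043 BTU = 181.7 therm → 181.7 × £1.40 = £254.41
Electric: 16,900,000 BTU / 3412 = 4,953 kWh → × £0.266 = £1,317.53
Difference = |£254.41 − £1,317.53| = £1,063.12

£1063.12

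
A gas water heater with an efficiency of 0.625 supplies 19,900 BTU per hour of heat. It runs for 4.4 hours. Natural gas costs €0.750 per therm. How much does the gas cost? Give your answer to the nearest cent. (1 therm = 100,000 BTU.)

Heat delivered = 19,900 BTU/h × 4.4 h = 87,560 BTU
Gas input = 87,560 / 0.625 = 140,096 BTU
= 140,096 / 100,000 = 1.401 therm
Cost = 1.401 × €0.750/therm = €1.05

€1.05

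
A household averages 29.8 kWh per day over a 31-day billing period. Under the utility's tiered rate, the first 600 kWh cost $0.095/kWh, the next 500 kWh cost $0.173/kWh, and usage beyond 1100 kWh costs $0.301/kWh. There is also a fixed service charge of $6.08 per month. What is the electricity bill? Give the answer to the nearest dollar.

Usage = 29.8 kWh/day × 31 days = 923.8 kWh
First 600 kWh × $0.095 = $57.00
Next 323.8 kWh × $0.173 = $56.02
Remaining tier: 0 kWh (not reached)
Energy charge = $113.02; + service $6.08 = $119.10 ≈ $119

$119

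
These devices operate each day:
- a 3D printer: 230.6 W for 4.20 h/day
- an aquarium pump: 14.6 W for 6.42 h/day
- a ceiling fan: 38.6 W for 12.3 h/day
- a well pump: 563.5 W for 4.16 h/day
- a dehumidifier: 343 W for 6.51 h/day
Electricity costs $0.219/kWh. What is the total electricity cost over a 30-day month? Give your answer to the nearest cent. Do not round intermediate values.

3D printer: 230.6 W × 4.20 h × 30 d = 29,056 Wh = 29.06 kWh
aquarium pump: 14.6 W × 6.42 h × 30 d = 2,812 Wh = 2.812 kWh
ceiling fan: 38.6 W × 12.3 h × 30 d = 14,243 Wh = 14.24 kWh
well pump: 563.5 W × 4.16 h × 30 d = 70,325 Wh = 70.32 kWh
dehumidifier: 343 W × 6.51 h × 30 d = 66,988 Wh = 66.99 kWh
Total energy = 29.06 + 2.812 + 14.24 + 70.32 + 66.99 = 183.4 kWh
Cost = 183.4 kWh × $0.219 = $40.17

$40.17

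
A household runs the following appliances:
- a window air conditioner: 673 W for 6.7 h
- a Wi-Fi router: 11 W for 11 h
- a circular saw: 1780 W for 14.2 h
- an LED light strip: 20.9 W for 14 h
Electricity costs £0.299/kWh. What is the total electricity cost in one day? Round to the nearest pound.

window air conditioner: 673 W × 6.7 h = 4,509 Wh = 4.509 kWh
Wi-Fi router: 11 W × 11 h = 121 Wh = 0.121 kWh
circular saw: 1780 W × 14.2 h = 25,276 Wh = 25.28 kWh
LED light strip: 20.9 W × 14 h = 293 Wh = 0.2926 kWh
Total energy = 4.509 + 0.121 + 25.28 + 0.2926 = 30.2 kWh
Cost = 30.2 kWh × £0.299 = £9.03 ≈ £9

£9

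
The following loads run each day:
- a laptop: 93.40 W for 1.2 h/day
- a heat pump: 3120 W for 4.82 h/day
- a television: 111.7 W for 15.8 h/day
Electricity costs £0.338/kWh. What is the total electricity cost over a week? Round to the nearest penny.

laptop: 93.40 W × 1.2 h × 7 d = 785 Wh = 0.7846 kWh
heat pump: 3120 W × 4.82 h × 7 d = 105,269 Wh = 105.3 kWh
television: 111.7 W × 15.8 h × 7 d = 12,354 Wh = 12.35 kWh
Total energy = 0.7846 + 105.3 + 12.35 = 118.4 kWh
Cost = 118.4 kWh × £0.338 = £40.02

£40.02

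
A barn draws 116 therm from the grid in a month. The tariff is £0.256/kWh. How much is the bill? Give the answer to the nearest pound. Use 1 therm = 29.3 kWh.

£870

116 therm × (29.3 kWh/therm) = 3,399 kWh
Cost = 3,399 kWh × £0.256/kWh = £870.09 ≈ £870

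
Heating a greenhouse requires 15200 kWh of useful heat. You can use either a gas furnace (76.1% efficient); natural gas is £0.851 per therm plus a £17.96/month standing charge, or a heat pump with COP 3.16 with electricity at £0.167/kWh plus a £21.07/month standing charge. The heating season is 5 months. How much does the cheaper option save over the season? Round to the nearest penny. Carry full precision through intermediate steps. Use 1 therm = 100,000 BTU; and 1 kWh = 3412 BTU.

Heat load = 15200 kWh × 3412 = 51,862,400 BTU
Gas: input = 51,862,400 / 0.761 = 68,150,329 BTU = 681.5 therm → 681.5 × £0.851 = £579.96; + 5 × £17.96 standing = £669.76
Heat pump: 51,862,400 BTU / 3412 = 15,200 kWh heat; / 3.16 = 4,810 kWh in → × £0.167 = £803.29; + 5 × £21.07 standing = £908.64
Difference = |£669.76 − £908.64| = £238.88

£238.88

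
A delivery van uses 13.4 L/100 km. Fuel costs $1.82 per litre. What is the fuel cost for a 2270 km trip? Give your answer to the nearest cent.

Fuel = 13.4 L/100 km × 2270 km / 100 = 304.2 L
Cost = 304.2 L × $1.82/L = $553.61

$553.61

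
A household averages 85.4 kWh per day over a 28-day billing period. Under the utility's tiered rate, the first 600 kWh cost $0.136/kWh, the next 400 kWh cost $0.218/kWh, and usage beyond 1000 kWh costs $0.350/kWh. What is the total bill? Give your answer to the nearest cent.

Usage = 85.4 kWh/day × 28 days = 2391.2 kWh
First 600 kWh × $0.136 = $81.60
Next 400 kWh × $0.218 = $87.20
Remaining 1391.2 kWh × $0.350 = $486.92
Total = $655.72

$655.72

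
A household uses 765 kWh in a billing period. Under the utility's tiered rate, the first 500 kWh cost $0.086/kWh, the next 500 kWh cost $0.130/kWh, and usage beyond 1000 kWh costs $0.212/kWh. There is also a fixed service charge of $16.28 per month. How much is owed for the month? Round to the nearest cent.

First 500 kWh × $0.086 = $43.00
Next 265 kWh × $0.130 = $34.45
Remaining tier: 0 kWh (not reached)
Energy charge = $77.45; + service $16.28 = $93.73

$93.73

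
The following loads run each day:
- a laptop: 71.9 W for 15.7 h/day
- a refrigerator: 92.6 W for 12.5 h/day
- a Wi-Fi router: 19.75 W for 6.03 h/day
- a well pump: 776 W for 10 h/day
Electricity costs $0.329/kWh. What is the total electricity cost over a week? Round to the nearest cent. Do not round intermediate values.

laptop: 71.9 W × 15.7 h × 7 d = 7,902 Wh = 7.902 kWh
refrigerator: 92.6 W × 12.5 h × 7 d = 8,102 Wh = 8.102 kWh
Wi-Fi router: 19.75 W × 6.03 h × 7 d = 834 Wh = 0.8336 kWh
well pump: 776 W × 10 h × 7 d = 54,320 Wh = 54.32 kWh
Total energy = 7.902 + 8.102 + 0.8336 + 54.32 = 71.16 kWh
Cost = 71.16 kWh × $0.329 = $23.41

$23.41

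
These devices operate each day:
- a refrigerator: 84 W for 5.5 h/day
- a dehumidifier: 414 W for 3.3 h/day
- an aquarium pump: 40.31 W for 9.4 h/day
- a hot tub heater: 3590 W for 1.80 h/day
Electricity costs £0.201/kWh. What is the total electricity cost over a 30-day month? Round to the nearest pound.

refrigerator: 84 W × 5.5 h × 30 d = 13,860 Wh = 13.86 kWh
dehumidifier: 414 W × 3.3 h × 30 d = 40,986 Wh = 40.99 kWh
aquarium pump: 40.31 W × 9.4 h × 30 d = 11,367 Wh = 11.37 kWh
hot tub heater: 3590 W × 1.80 h × 30 d = 193,860 Wh = 193.9 kWh
Total energy = 13.86 + 40.99 + 11.37 + 193.9 = 260.1 kWh
Cost = 260.1 kWh × £0.201 = £52.27 ≈ £52

£52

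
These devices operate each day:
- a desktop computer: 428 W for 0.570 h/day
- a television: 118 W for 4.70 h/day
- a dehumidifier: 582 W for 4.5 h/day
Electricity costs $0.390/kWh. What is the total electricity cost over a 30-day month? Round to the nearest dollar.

$40

desktop computer: 428 W × 0.570 h × 30 d = 7,319 Wh = 7.319 kWh
television: 118 W × 4.70 h × 30 d = 16,638 Wh = 16.64 kWh
dehumidifier: 582 W × 4.5 h × 30 d = 78,570 Wh = 78.57 kWh
Total energy = 7.319 + 16.64 + 78.57 = 102.5 kWh
Cost = 102.5 kWh × $0.390 = $39.99 ≈ $40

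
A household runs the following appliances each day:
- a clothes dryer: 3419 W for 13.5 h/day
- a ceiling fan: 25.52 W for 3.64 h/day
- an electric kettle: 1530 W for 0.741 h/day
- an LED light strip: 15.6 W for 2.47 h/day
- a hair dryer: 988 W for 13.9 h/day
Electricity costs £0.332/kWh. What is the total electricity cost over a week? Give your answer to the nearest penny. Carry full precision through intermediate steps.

clothes dryer: 3419 W × 13.5 h × 7 d = 323,096 Wh = 323.1 kWh
ceiling fan: 25.52 W × 3.64 h × 7 d = 650 Wh = 0.6502 kWh
electric kettle: 1530 W × 0.741 h × 7 d = 7,936 Wh = 7.936 kWh
LED light strip: 15.6 W × 2.47 h × 7 d = 270 Wh = 0.2697 kWh
hair dryer: 988 W × 13.9 h × 7 d = 96,132 Wh = 96.13 kWh
Total energy = 323.1 + 0.6502 + 7.936 + 0.2697 + 96.13 = 428.1 kWh
Cost = 428.1 kWh × £0.332 = £142.12

£142.12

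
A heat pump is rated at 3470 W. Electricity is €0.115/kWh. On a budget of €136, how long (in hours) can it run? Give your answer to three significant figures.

Energy budget = €136 / €0.115 per kWh = 1,183 kWh = 1,182,609 Wh
Runtime = 1,182,609 Wh / 3470 W = 340.8 h

341 h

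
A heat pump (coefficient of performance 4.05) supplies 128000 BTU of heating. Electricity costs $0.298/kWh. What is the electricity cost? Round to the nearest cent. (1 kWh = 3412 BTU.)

Heat delivered = 128,000 BTU / 3412 = 37.51 kWh
Electrical input = 37.51 kWh / 4.05 = 9.263 kWh
Cost = 9.263 × $0.298/kWh = $2.76

$2.76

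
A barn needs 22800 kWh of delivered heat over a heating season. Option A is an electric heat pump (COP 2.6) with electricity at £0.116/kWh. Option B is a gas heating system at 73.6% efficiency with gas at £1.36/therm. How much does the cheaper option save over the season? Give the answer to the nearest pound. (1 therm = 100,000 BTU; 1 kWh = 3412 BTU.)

Heat load = 22800 kWh × 3412 = 77,793,600 BTU
Gas: input = 77,793,600 / 0.736 = 105,697,826 BTU = 1,057 therm → 1,057 × £1.36 = £1,437.49
Heat pump: 77,793,600 BTU / 3412 = 22,800 kWh heat; / 2.6 = 8,769 kWh in → × £0.116 = £1,017.23
Difference = |£1,437.49 − £1,017.23| = £420.26 ≈ £420

£420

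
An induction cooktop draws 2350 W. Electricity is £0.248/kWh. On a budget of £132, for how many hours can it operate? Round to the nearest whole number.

Energy budget = £132 / £0.248 per kWh = 532.3 kWh = 532,258 Wh
Runtime = 532,258 Wh / 2350 W = 226.5 h

226 h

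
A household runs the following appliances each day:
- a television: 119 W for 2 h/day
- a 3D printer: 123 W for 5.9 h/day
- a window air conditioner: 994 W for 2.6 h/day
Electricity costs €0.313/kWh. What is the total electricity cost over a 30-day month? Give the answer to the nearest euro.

€33

television: 119 W × 2 h × 30 d = 7,140 Wh = 7.14 kWh
3D printer: 123 W × 5.9 h × 30 d = 21,771 Wh = 21.77 kWh
window air conditioner: 994 W × 2.6 h × 30 d = 77,532 Wh = 77.53 kWh
Total energy = 7.14 + 21.77 + 77.53 = 106.4 kWh
Cost = 106.4 kWh × €0.313 = €33.32 ≈ €33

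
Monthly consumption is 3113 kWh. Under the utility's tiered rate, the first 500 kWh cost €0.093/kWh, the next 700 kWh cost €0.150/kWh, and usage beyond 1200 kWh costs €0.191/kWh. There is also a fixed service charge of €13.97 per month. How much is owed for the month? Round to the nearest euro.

First 500 kWh × €0.093 = €46.50
Next 700 kWh × €0.150 = €105.00
Remaining 1913 kWh × €0.191 = €365.38
Energy charge = €516.88; + service €13.97 = €530.85 ≈ €531

€531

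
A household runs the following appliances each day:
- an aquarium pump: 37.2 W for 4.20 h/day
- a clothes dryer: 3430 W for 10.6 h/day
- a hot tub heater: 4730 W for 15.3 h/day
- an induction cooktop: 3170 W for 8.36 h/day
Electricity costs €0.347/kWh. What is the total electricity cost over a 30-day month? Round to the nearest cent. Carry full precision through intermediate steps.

aquarium pump: 37.2 W × 4.20 h × 30 d = 4,687 Wh = 4.687 kWh
clothes dryer: 3430 W × 10.6 h × 30 d = 1,090,740 Wh = 1,091 kWh
hot tub heater: 4730 W × 15.3 h × 30 d = 2,171,070 Wh = 2,171 kWh
induction cooktop: 3170 W × 8.36 h × 30 d = 795,036 Wh = 795 kWh
Total energy = 4.687 + 1,091 + 2,171 + 795 = 4,062 kWh
Cost = 4,062 kWh × €0.347 = €1,409.35

€1409.35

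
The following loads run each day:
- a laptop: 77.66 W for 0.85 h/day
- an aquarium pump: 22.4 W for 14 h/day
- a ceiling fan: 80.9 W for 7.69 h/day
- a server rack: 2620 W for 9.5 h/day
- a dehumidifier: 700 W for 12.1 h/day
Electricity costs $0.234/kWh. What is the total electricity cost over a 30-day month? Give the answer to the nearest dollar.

$241

laptop: 77.66 W × 0.85 h × 30 d = 1,980 Wh = 1.98 kWh
aquarium pump: 22.4 W × 14 h × 30 d = 9,408 Wh = 9.408 kWh
ceiling fan: 80.9 W × 7.69 h × 30 d = 18,664 Wh = 18.66 kWh
server rack: 2620 W × 9.5 h × 30 d = 746,700 Wh = 746.7 kWh
dehumidifier: 700 W × 12.1 h × 30 d = 254,100 Wh = 254.1 kWh
Total energy = 1.98 + 9.408 + 18.66 + 746.7 + 254.1 = 1,031 kWh
Cost = 1,031 kWh × $0.234 = $241.22 ≈ $241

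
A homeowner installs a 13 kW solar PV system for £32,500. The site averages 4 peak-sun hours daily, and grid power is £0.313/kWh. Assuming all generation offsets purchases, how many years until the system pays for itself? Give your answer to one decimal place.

5.5 years

Daily generation = 13 kW × 4 h = 52 kWh
Annual generation = 52 × 365 = 18980 kWh
Annual savings = 18980 × £0.313 = £5,940.74
Payback = £32,500 / £5,940.74 = 5.47 years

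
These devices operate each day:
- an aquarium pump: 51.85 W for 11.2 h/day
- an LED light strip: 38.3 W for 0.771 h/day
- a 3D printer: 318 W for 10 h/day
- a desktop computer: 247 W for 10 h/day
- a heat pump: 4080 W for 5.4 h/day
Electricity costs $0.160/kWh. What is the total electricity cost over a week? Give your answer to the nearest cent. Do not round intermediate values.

$31.69

aquarium pump: 51.85 W × 11.2 h × 7 d = 4,065 Wh = 4.065 kWh
LED light strip: 38.3 W × 0.771 h × 7 d = 207 Wh = 0.2067 kWh
3D printer: 318 W × 10 h × 7 d = 22,260 Wh = 22.26 kWh
desktop computer: 247 W × 10 h × 7 d = 17,290 Wh = 17.29 kWh
heat pump: 4080 W × 5.4 h × 7 d = 154,224 Wh = 154.2 kWh
Total energy = 4.065 + 0.2067 + 22.26 + 17.29 + 154.2 = 198 kWh
Cost = 198 kWh × $0.160 = $31.69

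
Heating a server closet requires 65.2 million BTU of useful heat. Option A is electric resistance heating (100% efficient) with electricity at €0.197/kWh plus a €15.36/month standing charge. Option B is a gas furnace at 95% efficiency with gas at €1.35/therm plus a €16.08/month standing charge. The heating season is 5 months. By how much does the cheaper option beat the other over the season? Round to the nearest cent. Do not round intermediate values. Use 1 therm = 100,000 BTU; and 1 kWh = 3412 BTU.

€2834.35

Heat load = 65.2 × 10⁶ BTU = 65,200,000 BTU
Gas: input = 65,200,000 / 0.95 = 68,631,579 BTU = 686.3 therm → 686.3 × €1.35 = €926.53; + 5 × €16.08 standing = €1,006.93
Electric: 65,200,000 BTU / 3412 = 19,110 kWh → × €0.197 = €3,764.48; + 5 × €15.36 standing = €3,841.28
Difference = |€1,006.93 − €3,841.28| = €2,834.35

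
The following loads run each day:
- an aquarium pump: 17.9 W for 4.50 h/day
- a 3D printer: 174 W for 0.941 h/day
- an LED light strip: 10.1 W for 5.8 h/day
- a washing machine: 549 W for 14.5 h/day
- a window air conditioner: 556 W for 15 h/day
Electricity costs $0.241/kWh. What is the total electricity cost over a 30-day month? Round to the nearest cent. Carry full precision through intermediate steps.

aquarium pump: 17.9 W × 4.50 h × 30 d = 2,416 Wh = 2.417 kWh
3D printer: 174 W × 0.941 h × 30 d = 4,912 Wh = 4.912 kWh
LED light strip: 10.1 W × 5.8 h × 30 d = 1,757 Wh = 1.757 kWh
washing machine: 549 W × 14.5 h × 30 d = 238,815 Wh = 238.8 kWh
window air conditioner: 556 W × 15 h × 30 d = 250,200 Wh = 250.2 kWh
Total energy = 2.417 + 4.912 + 1.757 + 238.8 + 250.2 = 498.1 kWh
Cost = 498.1 kWh × $0.241 = $120.04

$120.04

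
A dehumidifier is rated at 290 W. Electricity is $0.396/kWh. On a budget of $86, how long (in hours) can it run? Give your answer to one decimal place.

Energy budget = $86 / $0.396 per kWh = 217.2 kWh = 217,172 Wh
Runtime = 217,172 Wh / 290 W = 748.9 h

748.9 h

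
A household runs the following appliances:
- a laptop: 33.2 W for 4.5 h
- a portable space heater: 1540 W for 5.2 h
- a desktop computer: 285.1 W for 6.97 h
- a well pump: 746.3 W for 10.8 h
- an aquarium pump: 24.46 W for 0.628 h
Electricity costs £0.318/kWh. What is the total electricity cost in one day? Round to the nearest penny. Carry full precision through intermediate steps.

laptop: 33.2 W × 4.5 h = 149 Wh = 0.1494 kWh
portable space heater: 1540 W × 5.2 h = 8,008 Wh = 8.008 kWh
desktop computer: 285.1 W × 6.97 h = 1,987 Wh = 1.987 kWh
well pump: 746.3 W × 10.8 h = 8,060 Wh = 8.06 kWh
aquarium pump: 24.46 W × 0.628 h = 15 Wh = 0.01536 kWh
Total energy = 0.1494 + 8.008 + 1.987 + 8.06 + 0.01536 = 18.22 kWh
Cost = 18.22 kWh × £0.318 = £5.79

£5.79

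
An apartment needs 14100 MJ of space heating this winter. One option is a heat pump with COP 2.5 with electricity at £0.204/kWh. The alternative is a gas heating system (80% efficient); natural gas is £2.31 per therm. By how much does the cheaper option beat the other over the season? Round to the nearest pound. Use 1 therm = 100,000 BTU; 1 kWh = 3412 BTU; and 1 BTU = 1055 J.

Heat load = 14100 MJ = 14,100,000,000 J / 1055 = 13,364,929 BTU
Gas: input = 13,364,929 / 0.80 = 16,706,161 BTU = 167.1 therm → 167.1 × £2.31 = £385.91
Heat pump: 13,364,929 BTU / 3412 = 3,917 kWh heat; / 2.5 = 1,567 kWh in → × £0.204 = £319.63
Difference = |£385.91 − £319.63| = £66.28 ≈ £66

£66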